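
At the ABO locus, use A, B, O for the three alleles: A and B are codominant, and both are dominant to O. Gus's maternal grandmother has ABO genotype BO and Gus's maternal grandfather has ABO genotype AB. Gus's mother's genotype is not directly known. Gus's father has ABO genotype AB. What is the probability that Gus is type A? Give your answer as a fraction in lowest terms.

Gus's mother's ABO genotype from BO × AB: 1/4 AB, 1/4 AO, 1/4 BB, 1/4 BO.
Crossing each possibility with the father AB and summing P(type A): 1/4·1/4 + 1/4·1/2 + 1/4·0 + 1/4·1/4 = 1/4.

1/4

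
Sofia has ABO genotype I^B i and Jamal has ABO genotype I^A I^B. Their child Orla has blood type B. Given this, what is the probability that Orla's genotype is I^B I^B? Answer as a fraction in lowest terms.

1/2

Cross I^B i × I^A I^B → 1/4 I^A I^B, 1/4 I^A i, 1/4 I^B I^B, 1/4 I^B i.
Type-B genotypes among offspring: I^B I^B (1/4), I^B i (1/4); total 1/2.
P(I^B I^B | type B) = (1/4) / (1/2) = 1/2.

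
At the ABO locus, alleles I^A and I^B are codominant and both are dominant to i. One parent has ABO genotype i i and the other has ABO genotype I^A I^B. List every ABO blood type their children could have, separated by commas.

Gametes from i i × I^A I^B give offspring ABO genotypes I^A i, I^B i, i.e. phenotypes A, B.

A, B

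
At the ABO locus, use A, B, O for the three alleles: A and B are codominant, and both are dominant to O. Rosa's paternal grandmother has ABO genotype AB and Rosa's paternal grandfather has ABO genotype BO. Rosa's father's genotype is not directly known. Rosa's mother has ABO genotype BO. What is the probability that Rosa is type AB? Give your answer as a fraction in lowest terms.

1/8

Rosa's father's ABO genotype from AB × BO: 1/4 AB, 1/4 AO, 1/4 BB, 1/4 BO.
Crossing each possibility with the mother BO and summing P(type AB): 1/4·1/4 + 1/4·1/4 + 1/4·0 + 1/4·0 = 1/8.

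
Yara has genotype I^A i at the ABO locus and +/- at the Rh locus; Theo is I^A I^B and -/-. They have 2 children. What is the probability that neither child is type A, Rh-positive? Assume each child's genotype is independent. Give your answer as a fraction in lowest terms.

ABO cross I^A i × I^A I^B → 1/2 A, 1/4 B, 1/4 AB.
Rh cross +/- × -/- → 1/2 Rh+, 1/2 Rh-; so P(type A, Rh-positive) = 1/2 × 1/2 = 1/4 per child.
P(not type A, Rh-positive) = 3/4 for one child; (3/4)^2 = 9/16.

9/16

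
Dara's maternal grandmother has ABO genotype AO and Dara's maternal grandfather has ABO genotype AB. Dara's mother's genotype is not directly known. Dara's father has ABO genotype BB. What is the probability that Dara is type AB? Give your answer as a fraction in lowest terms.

1/2

Dara's mother's ABO genotype from AO × AB: 1/4 AA, 1/4 AB, 1/4 AO, 1/4 BO.
Crossing each possibility with the father BB and summing P(type AB): 1/4·1 + 1/4·1/2 + 1/4·1/2 + 1/4·0 = 1/2.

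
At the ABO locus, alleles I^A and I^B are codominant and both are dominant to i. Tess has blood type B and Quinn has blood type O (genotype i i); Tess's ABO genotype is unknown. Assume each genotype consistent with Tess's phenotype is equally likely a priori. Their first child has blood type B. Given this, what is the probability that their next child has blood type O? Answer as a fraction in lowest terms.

Possible genotypes: Tess ∈ {I^B I^B, I^B i}; Quinn ∈ {i i}.
Weight each parental genotype pair by prior × P(type-B child):
  I^B I^B × i i: posterior weight 2/3; P(next child type O) = 0.
  I^B i × i i: posterior weight 1/3; P(next child type O) = 1/2.
Weighted sum = 1/6.

1/6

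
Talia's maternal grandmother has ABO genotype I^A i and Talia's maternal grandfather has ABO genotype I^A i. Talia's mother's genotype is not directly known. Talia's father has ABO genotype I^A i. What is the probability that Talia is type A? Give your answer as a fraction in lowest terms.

3/4

Talia's mother's ABO genotype from I^A i × I^A i: 1/4 I^A I^A, 1/2 I^A i, 1/4 i i.
Crossing each possibility with the father I^A i and summing P(type A): 1/4·1 + 1/2·3/4 + 1/4·1/2 = 3/4.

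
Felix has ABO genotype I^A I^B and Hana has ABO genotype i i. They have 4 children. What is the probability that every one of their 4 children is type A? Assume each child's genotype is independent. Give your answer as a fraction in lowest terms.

1/16

ABO cross I^A I^B × i i → 1/2 A, 1/2 B.
So P(type A) = 1/2 per child.
All 4 independent: (1/2)^4 = 1/16.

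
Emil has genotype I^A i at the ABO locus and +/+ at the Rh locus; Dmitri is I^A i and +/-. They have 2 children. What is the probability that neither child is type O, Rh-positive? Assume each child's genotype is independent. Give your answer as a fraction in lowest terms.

9/16

ABO cross I^A i × I^A i → 1/4 O, 3/4 A.
Rh cross +/+ × +/- → 1 Rh+; so P(type O, Rh-positive) = 1/4 × 1 = 1/4 per child.
P(not type O, Rh-positive) = 3/4 for one child; (3/4)^2 = 9/16.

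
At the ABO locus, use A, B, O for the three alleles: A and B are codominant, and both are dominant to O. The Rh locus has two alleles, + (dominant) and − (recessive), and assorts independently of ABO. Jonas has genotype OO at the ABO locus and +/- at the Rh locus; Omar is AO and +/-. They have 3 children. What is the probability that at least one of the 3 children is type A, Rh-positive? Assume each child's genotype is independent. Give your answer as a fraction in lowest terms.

387/512

ABO cross OO × AO → 1/2 O, 1/2 A.
Rh cross +/- × +/- → 3/4 Rh+, 1/4 Rh-; so P(type A, Rh-positive) = 1/2 × 3/4 = 3/8 per child.
P(none) = (5/8)^3 = 125/512; P(at least one) = 1 − 125/512 = 387/512.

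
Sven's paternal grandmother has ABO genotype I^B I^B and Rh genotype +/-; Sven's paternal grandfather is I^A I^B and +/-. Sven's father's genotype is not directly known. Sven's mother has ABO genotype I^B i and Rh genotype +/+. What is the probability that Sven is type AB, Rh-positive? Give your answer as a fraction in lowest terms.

1/8

Sven's father's ABO genotype from I^B I^B × I^A I^B: 1/2 I^A I^B, 1/2 I^B I^B.
Crossing each possibility with the mother I^B i and summing P(type AB): 1/2·1/4 + 1/2·0 = 1/8.
Similarly for Rh via the father's Rh distribution: P(Rh+) = 1.
Independent loci: 1/8 × 1 = 1/8.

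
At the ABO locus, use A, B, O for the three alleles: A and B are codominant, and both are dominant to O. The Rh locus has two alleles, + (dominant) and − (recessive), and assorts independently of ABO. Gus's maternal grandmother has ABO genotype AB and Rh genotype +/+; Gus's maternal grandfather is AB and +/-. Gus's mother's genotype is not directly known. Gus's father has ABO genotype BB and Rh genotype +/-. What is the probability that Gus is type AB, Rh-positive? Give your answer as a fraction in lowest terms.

7/16

Gus's mother's ABO genotype from AB × AB: 1/4 AA, 1/2 AB, 1/4 BB.
Crossing each possibility with the father BB and summing P(type AB): 1/4·1 + 1/2·1/2 + 1/4·0 = 1/2.
Similarly for Rh via the mother's Rh distribution: P(Rh+) = 7/8.
Independent loci: 1/2 × 7/8 = 7/16.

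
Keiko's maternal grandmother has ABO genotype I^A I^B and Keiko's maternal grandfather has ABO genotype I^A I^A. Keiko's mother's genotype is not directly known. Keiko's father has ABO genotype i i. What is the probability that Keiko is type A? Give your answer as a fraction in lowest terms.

Keiko's mother's ABO genotype from I^A I^B × I^A I^A: 1/2 I^A I^A, 1/2 I^A I^B.
Crossing each possibility with the father i i and summing P(type A): 1/2·1 + 1/2·1/2 = 3/4.

3/4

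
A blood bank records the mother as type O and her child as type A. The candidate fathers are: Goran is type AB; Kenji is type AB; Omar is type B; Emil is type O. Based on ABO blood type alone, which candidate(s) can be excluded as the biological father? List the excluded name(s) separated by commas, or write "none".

Omar, Emil

A candidate is excluded only if no genotype consistent with his phenotype could produce a type A child with a type O mother.
Omar (type B): no genotype consistent with that phenotype can produce a type-A child with a type-O mother.
Emil (type O): no genotype consistent with that phenotype can produce a type-A child with a type-O mother.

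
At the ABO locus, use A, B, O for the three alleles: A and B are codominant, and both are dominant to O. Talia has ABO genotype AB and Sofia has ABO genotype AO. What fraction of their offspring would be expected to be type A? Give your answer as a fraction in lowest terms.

ABO cross AB × AO → offspring phenotypes: 1/2 A, 1/4 B, 1/4 AB.
So P(type A) = 1/2.

1/2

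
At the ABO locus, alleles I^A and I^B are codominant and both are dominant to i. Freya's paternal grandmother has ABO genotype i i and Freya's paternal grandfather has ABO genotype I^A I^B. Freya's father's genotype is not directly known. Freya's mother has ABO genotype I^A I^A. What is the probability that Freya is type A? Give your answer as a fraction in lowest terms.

Freya's father's ABO genotype from i i × I^A I^B: 1/2 I^A i, 1/2 I^B i.
Crossing each possibility with the mother I^A I^A and summing P(type A): 1/2·1 + 1/2·1/2 = 3/4.

3/4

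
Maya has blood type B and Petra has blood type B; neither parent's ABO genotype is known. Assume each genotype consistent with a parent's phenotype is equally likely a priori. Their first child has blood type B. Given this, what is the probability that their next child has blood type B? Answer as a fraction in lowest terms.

Possible genotypes: Maya ∈ {BB, BO}; Petra ∈ {BB, BO}.
Weight each parental genotype pair by prior × P(type-B child):
  BB × BB: posterior weight 4/15; P(next child type B) = 1.
  BB × BO: posterior weight 4/15; P(next child type B) = 1.
  BO × BB: posterior weight 4/15; P(next child type B) = 1.
  BO × BO: posterior weight 1/5; P(next child type B) = 3/4.
Weighted sum = 19/20.

19/20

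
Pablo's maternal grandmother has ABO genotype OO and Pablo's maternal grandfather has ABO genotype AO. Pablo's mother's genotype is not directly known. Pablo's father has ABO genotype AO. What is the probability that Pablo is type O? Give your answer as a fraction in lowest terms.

3/8

Pablo's mother's ABO genotype from OO × AO: 1/2 AO, 1/2 OO.
Crossing each possibility with the father AO and summing P(type O): 1/2·1/4 + 1/2·1/2 = 3/8.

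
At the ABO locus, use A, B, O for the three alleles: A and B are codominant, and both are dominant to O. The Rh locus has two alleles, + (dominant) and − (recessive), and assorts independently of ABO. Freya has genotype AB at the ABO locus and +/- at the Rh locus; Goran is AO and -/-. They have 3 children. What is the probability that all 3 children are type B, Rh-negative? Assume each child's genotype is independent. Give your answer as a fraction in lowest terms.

ABO cross AB × AO → 1/2 A, 1/4 B, 1/4 AB.
Rh cross +/- × -/- → 1/2 Rh+, 1/2 Rh-; so P(type B, Rh-negative) = 1/4 × 1/2 = 1/8 per child.
All 3 independent: (1/8)^3 = 1/512.

1/512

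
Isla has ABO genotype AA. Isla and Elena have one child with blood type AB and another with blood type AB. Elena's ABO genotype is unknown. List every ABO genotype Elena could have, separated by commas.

For each candidate genotype of Elena, check whether crossing it with AA can produce every observed child phenotype.
  AA → possible child types {A} ✗
  AB → possible child types {A, AB} ✓
  AO → possible child types {A} ✗
  BB → possible child types {AB} ✓
  BO → possible child types {A, AB} ✓
  OO → possible child types {A} ✗

AB, BB, BO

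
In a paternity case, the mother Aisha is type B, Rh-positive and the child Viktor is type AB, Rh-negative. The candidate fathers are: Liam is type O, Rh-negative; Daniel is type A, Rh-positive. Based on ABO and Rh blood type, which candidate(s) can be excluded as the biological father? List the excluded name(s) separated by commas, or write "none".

Liam

A candidate is excluded only if no genotype consistent with his phenotype could produce a type AB, Rh-negative child with a type B, Rh-positive mother.
Liam (type O, Rh-): no genotype consistent with that phenotype can produce a type-AB Rh- child with a type-B mother.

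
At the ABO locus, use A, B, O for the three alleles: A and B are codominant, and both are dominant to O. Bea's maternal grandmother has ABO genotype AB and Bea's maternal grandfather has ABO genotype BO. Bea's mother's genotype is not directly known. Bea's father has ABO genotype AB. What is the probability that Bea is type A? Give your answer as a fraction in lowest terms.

Bea's mother's ABO genotype from AB × BO: 1/4 AB, 1/4 AO, 1/4 BB, 1/4 BO.
Crossing each possibility with the father AB and summing P(type A): 1/4·1/4 + 1/4·1/2 + 1/4·0 + 1/4·1/4 = 1/4.

1/4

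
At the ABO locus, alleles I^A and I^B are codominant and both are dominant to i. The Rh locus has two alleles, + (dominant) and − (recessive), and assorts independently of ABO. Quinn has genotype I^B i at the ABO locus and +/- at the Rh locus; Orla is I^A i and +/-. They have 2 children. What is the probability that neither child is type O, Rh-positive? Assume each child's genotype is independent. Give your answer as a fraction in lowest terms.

169/256

ABO cross I^B i × I^A i → 1/4 O, 1/4 A, 1/4 B, 1/4 AB.
Rh cross +/- × +/- → 3/4 Rh+, 1/4 Rh-; so P(type O, Rh-positive) = 1/4 × 3/4 = 3/16 per child.
P(not type O, Rh-positive) = 13/16 for one child; (13/16)^2 = 169/256.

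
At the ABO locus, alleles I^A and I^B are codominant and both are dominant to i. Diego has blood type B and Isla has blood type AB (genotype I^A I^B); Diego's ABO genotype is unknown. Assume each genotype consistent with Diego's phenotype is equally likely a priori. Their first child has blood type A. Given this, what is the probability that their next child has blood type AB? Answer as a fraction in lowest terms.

Possible genotypes: Diego ∈ {I^B I^B, I^B i}; Isla ∈ {I^A I^B}.
Weight each parental genotype pair by prior × P(type-A child):
  I^B i × I^A I^B: posterior weight 1; P(next child type AB) = 1/4.
Weighted sum = 1/4.

1/4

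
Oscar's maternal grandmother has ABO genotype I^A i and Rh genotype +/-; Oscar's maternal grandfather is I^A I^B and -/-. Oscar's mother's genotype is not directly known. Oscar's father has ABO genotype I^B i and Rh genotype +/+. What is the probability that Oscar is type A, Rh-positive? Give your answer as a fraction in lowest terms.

1/4

Oscar's mother's ABO genotype from I^A i × I^A I^B: 1/4 I^A I^A, 1/4 I^A I^B, 1/4 I^A i, 1/4 I^B i.
Crossing each possibility with the father I^B i and summing P(type A): 1/4·1/2 + 1/4·1/4 + 1/4·1/4 + 1/4·0 = 1/4.
Similarly for Rh via the mother's Rh distribution: P(Rh+) = 1.
Independent loci: 1/4 × 1 = 1/4.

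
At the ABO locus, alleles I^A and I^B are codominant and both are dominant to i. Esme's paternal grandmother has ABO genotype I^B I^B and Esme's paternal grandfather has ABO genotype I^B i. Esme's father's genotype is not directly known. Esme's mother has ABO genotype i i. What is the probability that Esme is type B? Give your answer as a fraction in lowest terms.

Esme's father's ABO genotype from I^B I^B × I^B i: 1/2 I^B I^B, 1/2 I^B i.
Crossing each possibility with the mother i i and summing P(type B): 1/2·1 + 1/2·1/2 = 3/4.

3/4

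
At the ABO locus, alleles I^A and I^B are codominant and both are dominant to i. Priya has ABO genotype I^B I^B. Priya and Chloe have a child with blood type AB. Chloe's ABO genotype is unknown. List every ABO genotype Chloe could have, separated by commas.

I^A I^A, I^A I^B, I^A i

For each candidate genotype of Chloe, check whether crossing it with I^B I^B can produce every observed child phenotype.
  I^A I^A → possible child types {AB} ✓
  I^A I^B → possible child types {B, AB} ✓
  I^A i → possible child types {B, AB} ✓
  I^B I^B → possible child types {B} ✗
  I^B i → possible child types {B} ✗
  i i → possible child types {B} ✗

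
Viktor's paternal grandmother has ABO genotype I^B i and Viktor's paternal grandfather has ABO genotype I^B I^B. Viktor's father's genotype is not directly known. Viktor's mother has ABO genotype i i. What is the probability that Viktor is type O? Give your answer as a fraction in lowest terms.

1/4

Viktor's father's ABO genotype from I^B i × I^B I^B: 1/2 I^B I^B, 1/2 I^B i.
Crossing each possibility with the mother i i and summing P(type O): 1/2·0 + 1/2·1/2 = 1/4.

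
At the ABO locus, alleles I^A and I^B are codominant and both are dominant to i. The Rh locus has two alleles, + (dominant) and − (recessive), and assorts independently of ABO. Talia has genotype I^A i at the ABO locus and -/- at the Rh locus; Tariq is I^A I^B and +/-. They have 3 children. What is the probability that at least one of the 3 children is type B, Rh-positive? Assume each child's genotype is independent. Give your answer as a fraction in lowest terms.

ABO cross I^A i × I^A I^B → 1/2 A, 1/4 B, 1/4 AB.
Rh cross -/- × +/- → 1/2 Rh+, 1/2 Rh-; so P(type B, Rh-positive) = 1/4 × 1/2 = 1/8 per child.
P(none) = (7/8)^3 = 343/512; P(at least one) = 1 − 343/512 = 169/512.

169/512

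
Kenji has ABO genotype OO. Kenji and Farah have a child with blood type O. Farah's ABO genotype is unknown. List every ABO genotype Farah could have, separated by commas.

AO, BO, OO

For each candidate genotype of Farah, check whether crossing it with OO can produce every observed child phenotype.
  AA → possible child types {A} ✗
  AB → possible child types {A, B} ✗
  AO → possible child types {O, A} ✓
  BB → possible child types {B} ✗
  BO → possible child types {O, B} ✓
  OO → possible child types {O} ✓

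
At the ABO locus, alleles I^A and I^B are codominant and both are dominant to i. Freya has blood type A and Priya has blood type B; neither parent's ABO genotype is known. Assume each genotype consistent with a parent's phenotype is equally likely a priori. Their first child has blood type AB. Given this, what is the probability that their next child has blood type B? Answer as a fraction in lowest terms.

5/36

Possible genotypes: Freya ∈ {I^A I^A, I^A i}; Priya ∈ {I^B I^B, I^B i}.
Weight each parental genotype pair by prior × P(type-AB child):
  I^A I^A × I^B I^B: posterior weight 4/9; P(next child type B) = 0.
  I^A I^A × I^B i: posterior weight 2/9; P(next child type B) = 0.
  I^A i × I^B I^B: posterior weight 2/9; P(next child type B) = 1/2.
  I^A i × I^B i: posterior weight 1/9; P(next child type B) = 1/4.
Weighted sum = 5/36.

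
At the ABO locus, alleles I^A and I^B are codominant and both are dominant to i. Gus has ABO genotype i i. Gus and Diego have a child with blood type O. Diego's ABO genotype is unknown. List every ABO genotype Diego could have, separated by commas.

For each candidate genotype of Diego, check whether crossing it with i i can produce every observed child phenotype.
  I^A I^A → possible child types {A} ✗
  I^A I^B → possible child types {A, B} ✗
  I^A i → possible child types {O, A} ✓
  I^B I^B → possible child types {B} ✗
  I^B i → possible child types {O, B} ✓
  i i → possible child types {O} ✓

I^A i, I^B i, i i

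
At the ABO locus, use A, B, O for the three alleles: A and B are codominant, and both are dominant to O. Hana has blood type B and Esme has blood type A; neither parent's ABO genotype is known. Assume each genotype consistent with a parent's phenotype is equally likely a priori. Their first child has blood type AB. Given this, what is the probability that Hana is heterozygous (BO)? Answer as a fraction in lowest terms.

1/3

Possible genotypes: Hana ∈ {BB, BO}; Esme ∈ {AA, AO}.
Weight each parental genotype pair by prior × P(type-AB child):
  BB × AA: posterior weight 4/9.
  BB × AO: posterior weight 2/9.
  BO × AA: posterior weight 2/9.
  BO × AO: posterior weight 1/9.
Sum the posterior weight over pairs where Hana is BO: 1/3.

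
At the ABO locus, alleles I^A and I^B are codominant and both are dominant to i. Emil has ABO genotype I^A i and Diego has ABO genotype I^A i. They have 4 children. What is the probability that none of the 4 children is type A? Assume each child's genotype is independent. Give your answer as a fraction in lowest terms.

1/256

ABO cross I^A i × I^A i → 1/4 O, 3/4 A.
So P(type A) = 3/4 per child.
P(not type A) = 1/4 for one child; (1/4)^4 = 1/256.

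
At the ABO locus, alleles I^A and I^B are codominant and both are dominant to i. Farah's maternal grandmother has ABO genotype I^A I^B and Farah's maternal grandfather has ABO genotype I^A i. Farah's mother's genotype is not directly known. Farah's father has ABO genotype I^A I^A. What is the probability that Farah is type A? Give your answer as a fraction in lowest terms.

3/4

Farah's mother's ABO genotype from I^A I^B × I^A i: 1/4 I^A I^A, 1/4 I^A I^B, 1/4 I^A i, 1/4 I^B i.
Crossing each possibility with the father I^A I^A and summing P(type A): 1/4·1 + 1/4·1/2 + 1/4·1 + 1/4·1/2 = 3/4.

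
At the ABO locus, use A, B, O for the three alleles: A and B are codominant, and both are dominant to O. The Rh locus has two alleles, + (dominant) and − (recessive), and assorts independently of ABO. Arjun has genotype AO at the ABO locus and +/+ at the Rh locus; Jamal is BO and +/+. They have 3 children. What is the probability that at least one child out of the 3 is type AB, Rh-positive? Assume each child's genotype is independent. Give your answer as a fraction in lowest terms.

ABO cross AO × BO → 1/4 O, 1/4 A, 1/4 B, 1/4 AB.
Rh cross +/+ × +/+ → 1 Rh+; so P(type AB, Rh-positive) = 1/4 × 1 = 1/4 per child.
P(none) = (3/4)^3 = 27/64; P(at least one) = 1 − 27/64 = 37/64.

37/64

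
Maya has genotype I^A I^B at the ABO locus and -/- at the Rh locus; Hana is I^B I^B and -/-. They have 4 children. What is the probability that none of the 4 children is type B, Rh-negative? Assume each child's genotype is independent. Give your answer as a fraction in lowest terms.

1/16

ABO cross I^A I^B × I^B I^B → 1/2 B, 1/2 AB.
Rh cross -/- × -/- → 1 Rh-; so P(type B, Rh-negative) = 1/2 × 1 = 1/2 per child.
P(not type B, Rh-negative) = 1/2 for one child; (1/2)^4 = 1/16.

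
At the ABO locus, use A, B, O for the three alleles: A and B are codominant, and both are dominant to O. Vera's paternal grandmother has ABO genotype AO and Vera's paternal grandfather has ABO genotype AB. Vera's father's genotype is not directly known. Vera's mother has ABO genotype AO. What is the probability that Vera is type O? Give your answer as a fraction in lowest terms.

Vera's father's ABO genotype from AO × AB: 1/4 AA, 1/4 AB, 1/4 AO, 1/4 BO.
Crossing each possibility with the mother AO and summing P(type O): 1/4·0 + 1/4·0 + 1/4·1/4 + 1/4·1/4 = 1/8.

1/8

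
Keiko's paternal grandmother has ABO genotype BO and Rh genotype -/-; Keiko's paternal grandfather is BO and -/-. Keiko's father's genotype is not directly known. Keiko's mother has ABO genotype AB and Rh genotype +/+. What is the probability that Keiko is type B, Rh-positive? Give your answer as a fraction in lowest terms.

1/2

Keiko's father's ABO genotype from BO × BO: 1/4 BB, 1/2 BO, 1/4 OO.
Crossing each possibility with the mother AB and summing P(type B): 1/4·1/2 + 1/2·1/2 + 1/4·1/2 = 1/2.
Similarly for Rh via the father's Rh distribution: P(Rh+) = 1.
Independent loci: 1/2 × 1 = 1/2.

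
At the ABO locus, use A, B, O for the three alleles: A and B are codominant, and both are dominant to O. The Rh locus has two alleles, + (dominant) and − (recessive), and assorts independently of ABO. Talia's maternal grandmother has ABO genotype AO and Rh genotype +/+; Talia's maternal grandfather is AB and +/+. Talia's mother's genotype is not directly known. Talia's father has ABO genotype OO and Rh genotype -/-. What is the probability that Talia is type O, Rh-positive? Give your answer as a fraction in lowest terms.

1/4

Talia's mother's ABO genotype from AO × AB: 1/4 AA, 1/4 AB, 1/4 AO, 1/4 BO.
Crossing each possibility with the father OO and summing P(type O): 1/4·0 + 1/4·0 + 1/4·1/2 + 1/4·1/2 = 1/4.
Similarly for Rh via the mother's Rh distribution: P(Rh+) = 1.
Independent loci: 1/4 × 1 = 1/4.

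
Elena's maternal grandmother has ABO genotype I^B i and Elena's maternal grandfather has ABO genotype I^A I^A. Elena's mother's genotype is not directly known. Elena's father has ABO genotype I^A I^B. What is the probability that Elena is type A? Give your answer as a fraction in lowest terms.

Elena's mother's ABO genotype from I^B i × I^A I^A: 1/2 I^A I^B, 1/2 I^A i.
Crossing each possibility with the father I^A I^B and summing P(type A): 1/2·1/4 + 1/2·1/2 = 3/8.

3/8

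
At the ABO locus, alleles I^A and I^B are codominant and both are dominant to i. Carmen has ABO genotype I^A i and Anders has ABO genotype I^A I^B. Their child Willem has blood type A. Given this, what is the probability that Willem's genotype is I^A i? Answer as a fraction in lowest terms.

Cross I^A i × I^A I^B → 1/4 I^A I^A, 1/4 I^A I^B, 1/4 I^A i, 1/4 I^B i.
Type-A genotypes among offspring: I^A I^A (1/4), I^A i (1/4); total 1/2.
P(I^A i | type A) = (1/4) / (1/2) = 1/2.

1/2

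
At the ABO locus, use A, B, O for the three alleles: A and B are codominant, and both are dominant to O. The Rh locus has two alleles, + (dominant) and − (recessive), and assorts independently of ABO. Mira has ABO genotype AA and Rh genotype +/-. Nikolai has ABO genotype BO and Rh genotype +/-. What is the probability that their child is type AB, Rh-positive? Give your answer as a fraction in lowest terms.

3/8

ABO cross AA × BO → offspring phenotypes: 1/2 A, 1/2 AB.
Rh cross +/- × +/- → 3/4 Rh+, 1/4 Rh-.
Independent loci: P(type AB, Rh-positive) = 1/2 × 3/4 = 3/8.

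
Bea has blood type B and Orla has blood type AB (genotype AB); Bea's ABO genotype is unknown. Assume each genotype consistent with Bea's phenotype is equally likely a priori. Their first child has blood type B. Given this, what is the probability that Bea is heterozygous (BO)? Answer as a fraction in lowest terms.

1/2

Possible genotypes: Bea ∈ {BB, BO}; Orla ∈ {AB}.
Weight each parental genotype pair by prior × P(type-B child):
  BB × AB: posterior weight 1/2.
  BO × AB: posterior weight 1/2.
Sum the posterior weight over pairs where Bea is BO: 1/2.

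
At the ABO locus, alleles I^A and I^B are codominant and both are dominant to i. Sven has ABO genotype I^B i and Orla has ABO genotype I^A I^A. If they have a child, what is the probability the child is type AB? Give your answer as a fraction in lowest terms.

1/2

ABO cross I^B i × I^A I^A → offspring phenotypes: 1/2 A, 1/2 AB.
So P(type AB) = 1/2.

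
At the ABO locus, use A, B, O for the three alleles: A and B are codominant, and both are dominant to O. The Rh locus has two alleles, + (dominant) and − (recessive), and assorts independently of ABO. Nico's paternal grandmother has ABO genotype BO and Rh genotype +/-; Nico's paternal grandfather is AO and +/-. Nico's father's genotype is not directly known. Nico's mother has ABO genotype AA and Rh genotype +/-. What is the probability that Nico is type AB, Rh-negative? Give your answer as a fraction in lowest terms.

Nico's father's ABO genotype from BO × AO: 1/4 AB, 1/4 AO, 1/4 BO, 1/4 OO.
Crossing each possibility with the mother AA and summing P(type AB): 1/4·1/2 + 1/4·0 + 1/4·1/2 + 1/4·0 = 1/4.
Similarly for Rh via the father's Rh distribution: P(Rh-) = 1/4.
Independent loci: 1/4 × 1/4 = 1/16.

1/16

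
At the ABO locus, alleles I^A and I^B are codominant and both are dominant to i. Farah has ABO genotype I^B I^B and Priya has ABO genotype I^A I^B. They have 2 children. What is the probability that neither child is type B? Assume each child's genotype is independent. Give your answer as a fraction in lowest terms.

1/4

ABO cross I^B I^B × I^A I^B → 1/2 B, 1/2 AB.
So P(type B) = 1/2 per child.
P(not type B) = 1/2 for one child; (1/2)^2 = 1/4.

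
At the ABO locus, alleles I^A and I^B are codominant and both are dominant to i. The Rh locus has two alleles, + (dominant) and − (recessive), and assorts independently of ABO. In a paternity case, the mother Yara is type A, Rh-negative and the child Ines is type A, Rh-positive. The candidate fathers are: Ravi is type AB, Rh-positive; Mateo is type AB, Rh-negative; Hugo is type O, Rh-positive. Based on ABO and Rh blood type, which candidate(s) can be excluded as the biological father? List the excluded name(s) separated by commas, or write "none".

Mateo

A candidate is excluded only if no genotype consistent with his phenotype could produce a type A, Rh-positive child with a type A, Rh-negative mother.
Mateo (type AB, Rh-): no genotype consistent with that phenotype can produce a type-A Rh+ child with a type-A mother.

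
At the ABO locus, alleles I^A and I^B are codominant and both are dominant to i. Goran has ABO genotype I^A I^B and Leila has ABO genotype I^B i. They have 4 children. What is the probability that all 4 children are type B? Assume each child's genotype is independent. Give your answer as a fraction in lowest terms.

1/16

ABO cross I^A I^B × I^B i → 1/4 A, 1/2 B, 1/4 AB.
So P(type B) = 1/2 per child.
All 4 independent: (1/2)^4 = 1/16.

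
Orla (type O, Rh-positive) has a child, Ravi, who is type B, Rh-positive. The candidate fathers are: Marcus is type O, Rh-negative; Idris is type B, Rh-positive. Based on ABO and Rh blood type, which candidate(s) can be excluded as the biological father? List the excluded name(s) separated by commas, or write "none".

Marcus

A candidate is excluded only if no genotype consistent with his phenotype could produce a type B, Rh-positive child with a type O, Rh-positive mother.
Marcus (type O, Rh-): no genotype consistent with that phenotype can produce a type-B Rh+ child with a type-O mother.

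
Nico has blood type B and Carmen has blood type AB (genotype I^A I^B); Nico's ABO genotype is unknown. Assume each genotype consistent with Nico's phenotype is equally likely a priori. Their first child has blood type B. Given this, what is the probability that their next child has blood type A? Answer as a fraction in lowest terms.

Possible genotypes: Nico ∈ {I^B I^B, I^B i}; Carmen ∈ {I^A I^B}.
Weight each parental genotype pair by prior × P(type-B child):
  I^B I^B × I^A I^B: posterior weight 1/2; P(next child type A) = 0.
  I^B i × I^A I^B: posterior weight 1/2; P(next child type A) = 1/4.
Weighted sum = 1/8.

1/8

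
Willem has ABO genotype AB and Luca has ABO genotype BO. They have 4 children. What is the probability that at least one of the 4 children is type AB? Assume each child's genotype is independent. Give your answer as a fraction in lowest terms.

175/256

ABO cross AB × BO → 1/4 A, 1/2 B, 1/4 AB.
So P(type AB) = 1/4 per child.
P(none) = (3/4)^4 = 81/256; P(at least one) = 1 − 81/256 = 175/256.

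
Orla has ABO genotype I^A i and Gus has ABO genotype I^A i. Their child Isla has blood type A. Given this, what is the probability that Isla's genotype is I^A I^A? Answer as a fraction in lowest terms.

Cross I^A i × I^A i → 1/4 I^A I^A, 1/2 I^A i, 1/4 i i.
Type-A genotypes among offspring: I^A I^A (1/4), I^A i (1/2); total 3/4.
P(I^A I^A | type A) = (1/4) / (3/4) = 1/3.

1/3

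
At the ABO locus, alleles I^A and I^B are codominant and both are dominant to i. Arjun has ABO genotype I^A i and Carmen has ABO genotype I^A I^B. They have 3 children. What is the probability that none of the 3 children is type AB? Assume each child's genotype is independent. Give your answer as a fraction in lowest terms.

27/64

ABO cross I^A i × I^A I^B → 1/2 A, 1/4 B, 1/4 AB.
So P(type AB) = 1/4 per child.
P(not type AB) = 3/4 for one child; (3/4)^3 = 27/64.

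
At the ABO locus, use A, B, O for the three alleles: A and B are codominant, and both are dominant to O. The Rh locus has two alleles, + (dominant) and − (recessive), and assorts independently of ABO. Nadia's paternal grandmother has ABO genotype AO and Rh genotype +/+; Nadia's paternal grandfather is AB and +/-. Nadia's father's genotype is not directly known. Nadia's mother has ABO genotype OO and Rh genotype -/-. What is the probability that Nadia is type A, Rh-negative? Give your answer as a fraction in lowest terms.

Nadia's father's ABO genotype from AO × AB: 1/4 AA, 1/4 AB, 1/4 AO, 1/4 BO.
Crossing each possibility with the mother OO and summing P(type A): 1/4·1 + 1/4·1/2 + 1/4·1/2 + 1/4·0 = 1/2.
Similarly for Rh via the father's Rh distribution: P(Rh-) = 1/4.
Independent loci: 1/2 × 1/4 = 1/8.

1/8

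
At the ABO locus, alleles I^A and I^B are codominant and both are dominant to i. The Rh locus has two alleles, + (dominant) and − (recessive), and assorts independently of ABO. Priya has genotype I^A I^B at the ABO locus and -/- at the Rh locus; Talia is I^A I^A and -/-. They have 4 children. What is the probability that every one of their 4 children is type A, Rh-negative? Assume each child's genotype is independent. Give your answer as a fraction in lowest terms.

1/16

ABO cross I^A I^B × I^A I^A → 1/2 A, 1/2 AB.
Rh cross -/- × -/- → 1 Rh-; so P(type A, Rh-negative) = 1/2 × 1 = 1/2 per child.
All 4 independent: (1/2)^4 = 1/16.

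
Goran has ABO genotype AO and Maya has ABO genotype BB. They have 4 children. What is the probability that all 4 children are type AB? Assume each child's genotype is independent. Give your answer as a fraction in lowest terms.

1/16

ABO cross AO × BB → 1/2 B, 1/2 AB.
So P(type AB) = 1/2 per child.
All 4 independent: (1/2)^4 = 1/16.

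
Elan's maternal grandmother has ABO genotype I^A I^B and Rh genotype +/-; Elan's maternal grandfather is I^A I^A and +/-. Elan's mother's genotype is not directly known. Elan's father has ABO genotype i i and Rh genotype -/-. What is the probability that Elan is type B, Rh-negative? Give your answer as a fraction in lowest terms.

Elan's mother's ABO genotype from I^A I^B × I^A I^A: 1/2 I^A I^A, 1/2 I^A I^B.
Crossing each possibility with the father i i and summing P(type B): 1/2·0 + 1/2·1/2 = 1/4.
Similarly for Rh via the mother's Rh distribution: P(Rh-) = 1/2.
Independent loci: 1/4 × 1/2 = 1/8.

1/8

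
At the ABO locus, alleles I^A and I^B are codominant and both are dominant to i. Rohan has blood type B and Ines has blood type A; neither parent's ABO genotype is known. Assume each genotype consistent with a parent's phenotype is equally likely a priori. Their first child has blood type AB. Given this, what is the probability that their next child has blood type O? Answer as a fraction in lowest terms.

Possible genotypes: Rohan ∈ {I^B I^B, I^B i}; Ines ∈ {I^A I^A, I^A i}.
Weight each parental genotype pair by prior × P(type-AB child):
  I^B I^B × I^A I^A: posterior weight 4/9; P(next child type O) = 0.
  I^B I^B × I^A i: posterior weight 2/9; P(next child type O) = 0.
  I^B i × I^A I^A: posterior weight 2/9; P(next child type O) = 0.
  I^B i × I^A i: posterior weight 1/9; P(next child type O) = 1/4.
Weighted sum = 1/36.

1/36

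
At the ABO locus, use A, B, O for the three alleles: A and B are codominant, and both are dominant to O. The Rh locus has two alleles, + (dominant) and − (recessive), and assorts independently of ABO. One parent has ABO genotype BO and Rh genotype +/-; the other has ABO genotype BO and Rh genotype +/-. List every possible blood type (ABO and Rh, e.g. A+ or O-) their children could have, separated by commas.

Gametes from BO × BO give offspring ABO genotypes BB, BO, OO, i.e. phenotypes O, B.
Rh cross +/- × +/- → phenotypes Rh+, Rh-.
Combining independently: O+, O-, B+, B-.

O+, O-, B+, B-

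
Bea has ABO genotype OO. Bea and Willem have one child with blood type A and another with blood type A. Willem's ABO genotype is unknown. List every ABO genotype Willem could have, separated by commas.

For each candidate genotype of Willem, check whether crossing it with OO can produce every observed child phenotype.
  AA → possible child types {A} ✓
  AB → possible child types {A, B} ✓
  AO → possible child types {O, A} ✓
  BB → possible child types {B} ✗
  BO → possible child types {O, B} ✗
  OO → possible child types {O} ✗

AA, AB, AO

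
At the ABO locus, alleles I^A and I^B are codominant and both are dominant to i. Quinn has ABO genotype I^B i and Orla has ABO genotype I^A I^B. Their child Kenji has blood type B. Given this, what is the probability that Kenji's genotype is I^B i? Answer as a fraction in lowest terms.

Cross I^B i × I^A I^B → 1/4 I^A I^B, 1/4 I^A i, 1/4 I^B I^B, 1/4 I^B i.
Type-B genotypes among offspring: I^B I^B (1/4), I^B i (1/4); total 1/2.
P(I^B i | type B) = (1/4) / (1/2) = 1/2.

1/2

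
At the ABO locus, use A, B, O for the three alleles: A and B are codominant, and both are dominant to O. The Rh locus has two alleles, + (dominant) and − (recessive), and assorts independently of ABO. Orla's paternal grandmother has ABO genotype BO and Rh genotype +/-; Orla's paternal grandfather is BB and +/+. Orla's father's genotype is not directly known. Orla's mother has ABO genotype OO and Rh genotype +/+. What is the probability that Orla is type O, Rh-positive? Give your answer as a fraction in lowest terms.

1/4

Orla's father's ABO genotype from BO × BB: 1/2 BB, 1/2 BO.
Crossing each possibility with the mother OO and summing P(type O): 1/2·0 + 1/2·1/2 = 1/4.
Similarly for Rh via the father's Rh distribution: P(Rh+) = 1.
Independent loci: 1/4 × 1 = 1/4.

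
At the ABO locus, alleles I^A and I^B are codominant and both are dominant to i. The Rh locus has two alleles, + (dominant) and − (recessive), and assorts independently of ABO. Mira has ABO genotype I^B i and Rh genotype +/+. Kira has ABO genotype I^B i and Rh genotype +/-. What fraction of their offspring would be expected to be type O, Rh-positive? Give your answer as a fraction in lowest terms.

1/4

ABO cross I^B i × I^B i → offspring phenotypes: 1/4 O, 3/4 B.
Rh cross +/+ × +/- → 1 Rh+.
Independent loci: P(type O, Rh-positive) = 1/4 × 1 = 1/4.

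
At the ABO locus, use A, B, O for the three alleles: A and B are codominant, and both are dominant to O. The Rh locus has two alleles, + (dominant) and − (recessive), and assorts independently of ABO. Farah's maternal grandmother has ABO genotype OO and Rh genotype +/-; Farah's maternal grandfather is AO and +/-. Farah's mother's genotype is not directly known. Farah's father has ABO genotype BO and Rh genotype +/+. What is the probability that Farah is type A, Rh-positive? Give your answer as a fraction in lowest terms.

Farah's mother's ABO genotype from OO × AO: 1/2 AO, 1/2 OO.
Crossing each possibility with the father BO and summing P(type A): 1/2·1/4 + 1/2·0 = 1/8.
Similarly for Rh via the mother's Rh distribution: P(Rh+) = 1.
Independent loci: 1/8 × 1 = 1/8.

1/8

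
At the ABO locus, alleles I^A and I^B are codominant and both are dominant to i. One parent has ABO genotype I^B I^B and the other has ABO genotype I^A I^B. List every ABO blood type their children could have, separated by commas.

Gametes from I^B I^B × I^A I^B give offspring ABO genotypes I^A I^B, I^B I^B, i.e. phenotypes B, AB.

B, AB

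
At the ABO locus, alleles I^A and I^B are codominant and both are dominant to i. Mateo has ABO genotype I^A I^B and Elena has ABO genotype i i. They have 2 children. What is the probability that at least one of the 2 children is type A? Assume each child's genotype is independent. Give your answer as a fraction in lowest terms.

3/4

ABO cross I^A I^B × i i → 1/2 A, 1/2 B.
So P(type A) = 1/2 per child.
P(none) = (1/2)^2 = 1/4; P(at least one) = 1 − 1/4 = 3/4.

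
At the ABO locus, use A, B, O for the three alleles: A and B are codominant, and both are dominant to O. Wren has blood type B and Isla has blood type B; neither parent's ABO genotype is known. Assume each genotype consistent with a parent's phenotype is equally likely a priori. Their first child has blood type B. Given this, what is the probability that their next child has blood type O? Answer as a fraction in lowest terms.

1/20

Possible genotypes: Wren ∈ {BB, BO}; Isla ∈ {BB, BO}.
Weight each parental genotype pair by prior × P(type-B child):
  BB × BB: posterior weight 4/15; P(next child type O) = 0.
  BB × BO: posterior weight 4/15; P(next child type O) = 0.
  BO × BB: posterior weight 4/15; P(next child type O) = 0.
  BO × BO: posterior weight 1/5; P(next child type O) = 1/4.
Weighted sum = 1/20.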